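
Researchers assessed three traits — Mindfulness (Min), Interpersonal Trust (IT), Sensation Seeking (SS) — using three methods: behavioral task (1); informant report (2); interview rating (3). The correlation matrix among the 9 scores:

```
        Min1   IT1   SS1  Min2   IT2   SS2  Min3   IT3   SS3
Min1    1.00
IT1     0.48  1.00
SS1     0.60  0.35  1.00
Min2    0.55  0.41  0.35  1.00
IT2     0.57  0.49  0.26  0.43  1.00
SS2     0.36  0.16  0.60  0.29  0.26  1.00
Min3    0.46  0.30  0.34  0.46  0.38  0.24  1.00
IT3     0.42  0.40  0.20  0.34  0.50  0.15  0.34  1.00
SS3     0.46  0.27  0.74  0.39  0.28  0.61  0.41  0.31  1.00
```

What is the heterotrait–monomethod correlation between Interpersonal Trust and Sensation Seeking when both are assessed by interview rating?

0.31

Different traits, same method: r(IT3, SS3) = 0.31.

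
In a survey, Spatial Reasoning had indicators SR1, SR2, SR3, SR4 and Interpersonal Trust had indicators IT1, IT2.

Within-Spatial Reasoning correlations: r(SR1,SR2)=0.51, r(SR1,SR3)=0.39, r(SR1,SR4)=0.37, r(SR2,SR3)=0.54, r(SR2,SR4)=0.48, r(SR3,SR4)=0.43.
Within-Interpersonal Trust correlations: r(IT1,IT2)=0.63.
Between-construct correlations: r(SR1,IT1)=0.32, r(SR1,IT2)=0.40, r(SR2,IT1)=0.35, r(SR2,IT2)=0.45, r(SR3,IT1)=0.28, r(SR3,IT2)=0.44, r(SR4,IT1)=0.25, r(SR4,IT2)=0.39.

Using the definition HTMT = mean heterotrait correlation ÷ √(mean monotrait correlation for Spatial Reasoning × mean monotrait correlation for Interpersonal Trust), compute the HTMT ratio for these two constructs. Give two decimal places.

0.67

Mean between = 2.88/8 = 0.3600.
Mean within-SR = 2.72/6 = 0.4533; mean within-IT = 0.63/1 = 0.6300.
Geometric mean = √(0.4533 × 0.6300) = 0.5344.
HTMT = 0.3600 / 0.5344 = 0.67.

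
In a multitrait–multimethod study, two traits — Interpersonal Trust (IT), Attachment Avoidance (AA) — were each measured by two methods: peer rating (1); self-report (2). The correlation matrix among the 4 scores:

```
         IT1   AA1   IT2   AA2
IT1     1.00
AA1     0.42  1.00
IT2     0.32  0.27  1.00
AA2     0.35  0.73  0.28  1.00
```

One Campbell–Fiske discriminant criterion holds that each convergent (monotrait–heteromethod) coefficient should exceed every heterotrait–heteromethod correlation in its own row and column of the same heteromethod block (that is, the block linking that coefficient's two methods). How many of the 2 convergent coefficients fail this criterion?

1

Convergent coefficients and their comparison sets:
IT (methods 1·2): 0.32 vs {0.35, 0.27} → fail.
AA (methods 1·2): 0.73 vs {0.27, 0.35} → pass.
1 of 2 fail.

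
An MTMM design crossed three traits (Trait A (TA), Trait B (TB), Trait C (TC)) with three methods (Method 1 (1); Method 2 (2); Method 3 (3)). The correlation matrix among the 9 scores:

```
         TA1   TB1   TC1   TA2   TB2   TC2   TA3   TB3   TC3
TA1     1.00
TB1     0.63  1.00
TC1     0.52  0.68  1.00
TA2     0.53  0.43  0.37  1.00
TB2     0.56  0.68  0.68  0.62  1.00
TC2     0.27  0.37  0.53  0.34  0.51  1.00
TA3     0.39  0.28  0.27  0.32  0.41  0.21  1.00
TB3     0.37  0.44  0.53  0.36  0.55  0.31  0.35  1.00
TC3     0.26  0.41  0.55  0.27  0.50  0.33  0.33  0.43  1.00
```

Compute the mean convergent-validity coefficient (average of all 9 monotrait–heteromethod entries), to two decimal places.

0.48

Convergent values: 0.53, 0.39, 0.32, 0.68, 0.44, 0.55, 0.53, 0.55, 0.33; mean = 4.32/9 = 0.48.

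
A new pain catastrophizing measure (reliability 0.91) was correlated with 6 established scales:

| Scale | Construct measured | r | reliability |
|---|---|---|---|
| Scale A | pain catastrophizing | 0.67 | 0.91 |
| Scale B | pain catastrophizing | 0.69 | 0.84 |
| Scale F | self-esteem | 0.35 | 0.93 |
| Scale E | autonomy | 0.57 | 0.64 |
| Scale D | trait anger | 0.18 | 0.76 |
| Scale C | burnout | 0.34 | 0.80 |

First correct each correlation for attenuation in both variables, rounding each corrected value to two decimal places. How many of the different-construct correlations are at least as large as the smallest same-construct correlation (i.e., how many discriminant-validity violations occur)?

Disattenuated r (r / √(r_scale · r_new)):
  Scale A (conv): 0.67 / √(0.91·0.91) = 0.74
  Scale B (conv): 0.69 / √(0.84·0.91) = 0.79
  Scale F (disc): 0.35 / √(0.93·0.91) = 0.38
  Scale E (disc): 0.57 / √(0.64·0.91) = 0.75
  Scale D (disc): 0.18 / √(0.76·0.91) = 0.22
  Scale C (disc): 0.34 / √(0.80·0.91) = 0.40
Smallest convergent = 0.74. Discriminant values: 0.38, 0.75, 0.22, 0.40; count ≥ 0.74 → 1.

1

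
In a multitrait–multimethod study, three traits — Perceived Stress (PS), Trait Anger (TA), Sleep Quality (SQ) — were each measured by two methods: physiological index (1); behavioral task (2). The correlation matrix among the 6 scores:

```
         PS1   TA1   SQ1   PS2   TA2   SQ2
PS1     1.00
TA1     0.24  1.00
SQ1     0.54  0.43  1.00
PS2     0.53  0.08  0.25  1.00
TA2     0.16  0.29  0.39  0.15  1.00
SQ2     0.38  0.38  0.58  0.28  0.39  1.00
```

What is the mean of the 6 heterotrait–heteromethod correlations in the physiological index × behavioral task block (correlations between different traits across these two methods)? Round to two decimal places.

0.27

HTHM values (method 1 × method 2): 0.16, 0.38, 0.08, 0.38, 0.25, 0.39; mean = 1.64/6 = 0.27.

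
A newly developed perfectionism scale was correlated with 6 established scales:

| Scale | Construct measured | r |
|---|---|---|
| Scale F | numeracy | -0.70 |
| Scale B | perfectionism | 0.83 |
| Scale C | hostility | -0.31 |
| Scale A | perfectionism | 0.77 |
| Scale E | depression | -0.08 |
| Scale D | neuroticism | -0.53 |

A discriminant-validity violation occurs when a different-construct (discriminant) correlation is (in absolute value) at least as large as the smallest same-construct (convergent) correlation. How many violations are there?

0

Convergent (same construct = perfectionism): Scale B, Scale A.
Smallest convergent = 0.77. Discriminant |r|: 0.70, 0.31, 0.08, 0.53; count ≥ 0.77 → 0.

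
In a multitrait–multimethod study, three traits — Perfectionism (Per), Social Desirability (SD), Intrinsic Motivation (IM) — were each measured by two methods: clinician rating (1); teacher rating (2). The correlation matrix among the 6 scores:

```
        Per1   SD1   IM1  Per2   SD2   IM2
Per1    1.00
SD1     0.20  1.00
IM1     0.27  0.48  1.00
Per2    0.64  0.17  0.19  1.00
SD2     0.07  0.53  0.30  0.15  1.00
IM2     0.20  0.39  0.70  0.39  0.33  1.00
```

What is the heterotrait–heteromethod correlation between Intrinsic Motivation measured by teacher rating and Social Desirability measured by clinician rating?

0.39

Different traits and methods: r(IM2, SD1) = 0.39.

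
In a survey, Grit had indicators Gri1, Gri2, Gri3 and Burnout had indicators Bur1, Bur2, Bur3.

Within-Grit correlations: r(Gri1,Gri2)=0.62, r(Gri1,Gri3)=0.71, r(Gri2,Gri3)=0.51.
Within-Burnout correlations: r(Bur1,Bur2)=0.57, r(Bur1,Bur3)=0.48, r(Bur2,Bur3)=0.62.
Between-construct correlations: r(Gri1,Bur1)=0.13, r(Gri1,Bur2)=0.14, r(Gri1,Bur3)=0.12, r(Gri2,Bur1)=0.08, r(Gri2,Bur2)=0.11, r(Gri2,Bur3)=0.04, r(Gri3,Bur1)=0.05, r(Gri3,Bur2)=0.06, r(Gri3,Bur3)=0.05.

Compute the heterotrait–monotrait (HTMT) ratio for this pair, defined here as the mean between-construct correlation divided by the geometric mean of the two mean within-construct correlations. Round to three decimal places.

Between-construct mean = 0.78/9 = 0.0867.
Mean within-Gri = 1.84/3 = 0.6133; mean within-Bur = 1.67/3 = 0.5567.
Geometric mean = √(0.6133 × 0.5567) = 0.5843.
HTMT = 0.0867 / 0.5843 = 0.148.

0.148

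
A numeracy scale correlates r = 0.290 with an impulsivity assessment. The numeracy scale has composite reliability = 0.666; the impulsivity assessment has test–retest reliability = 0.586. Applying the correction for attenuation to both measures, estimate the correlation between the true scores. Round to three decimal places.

0.464

r_true = r_obs / √(r_xx · r_yy) = 0.290 / √(0.666 × 0.586) = 0.290 / √0.390276 = 0.290 / 0.6247 ≈ 0.464.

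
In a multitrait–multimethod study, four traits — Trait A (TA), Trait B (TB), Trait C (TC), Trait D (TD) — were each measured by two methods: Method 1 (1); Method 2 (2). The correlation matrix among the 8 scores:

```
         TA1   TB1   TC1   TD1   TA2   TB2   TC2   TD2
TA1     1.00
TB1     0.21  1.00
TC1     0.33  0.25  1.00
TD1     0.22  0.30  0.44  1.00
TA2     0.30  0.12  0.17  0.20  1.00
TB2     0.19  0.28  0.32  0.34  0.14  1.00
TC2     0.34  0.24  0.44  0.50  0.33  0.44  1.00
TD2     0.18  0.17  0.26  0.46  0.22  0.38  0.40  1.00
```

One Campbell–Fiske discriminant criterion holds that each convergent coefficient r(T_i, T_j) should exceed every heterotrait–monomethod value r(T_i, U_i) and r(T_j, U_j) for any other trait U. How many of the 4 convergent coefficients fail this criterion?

3

Each convergent coefficient versus the relevant comparison correlations:
TA (methods 1·2): 0.30 vs {0.21, 0.14, 0.33, 0.33, 0.22, 0.22} → fail.
TB (methods 1·2): 0.28 vs {0.21, 0.14, 0.25, 0.44, 0.30, 0.38} → fail.
TC (methods 1·2): 0.44 vs {0.33, 0.33, 0.25, 0.44, 0.44, 0.40} → fail.
TD (methods 1·2): 0.46 vs {0.22, 0.22, 0.30, 0.38, 0.44, 0.40} → pass.
3 of 4 fail.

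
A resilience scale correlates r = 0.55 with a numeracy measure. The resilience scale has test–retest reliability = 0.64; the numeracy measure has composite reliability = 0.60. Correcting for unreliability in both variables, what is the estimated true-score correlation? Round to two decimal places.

r_true = r_obs / √(r_xx · r_yy) = 0.55 / √(0.64 × 0.60) = 0.55 / √0.3840 = 0.55 / 0.6197 ≈ 0.89.

0.89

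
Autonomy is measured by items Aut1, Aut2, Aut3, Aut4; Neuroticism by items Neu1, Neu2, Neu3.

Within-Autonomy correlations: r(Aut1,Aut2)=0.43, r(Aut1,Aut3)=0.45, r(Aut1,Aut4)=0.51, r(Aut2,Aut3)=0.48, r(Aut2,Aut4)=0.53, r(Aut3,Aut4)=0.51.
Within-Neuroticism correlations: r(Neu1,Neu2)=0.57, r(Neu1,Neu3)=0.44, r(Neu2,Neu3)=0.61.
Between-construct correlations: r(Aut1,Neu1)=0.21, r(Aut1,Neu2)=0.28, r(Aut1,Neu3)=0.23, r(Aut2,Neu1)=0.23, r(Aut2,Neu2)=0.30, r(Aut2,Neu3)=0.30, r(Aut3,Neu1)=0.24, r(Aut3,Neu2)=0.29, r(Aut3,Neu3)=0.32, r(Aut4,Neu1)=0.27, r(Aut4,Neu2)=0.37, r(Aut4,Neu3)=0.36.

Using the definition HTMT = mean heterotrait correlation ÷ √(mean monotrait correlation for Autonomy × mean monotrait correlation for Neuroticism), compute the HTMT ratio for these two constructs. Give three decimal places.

0.554

Mean heterotrait r = 3.40/12 = 0.2833.
Mean within-Aut = 2.91/6 = 0.4850; mean within-Neu = 1.62/3 = 0.5400.
Geometric mean = √(0.4850 × 0.5400) = 0.5118.
HTMT = 0.2833 / 0.5118 = 0.554.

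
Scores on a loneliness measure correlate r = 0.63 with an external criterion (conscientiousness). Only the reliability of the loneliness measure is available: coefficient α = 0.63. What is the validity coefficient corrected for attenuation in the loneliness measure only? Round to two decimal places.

0.79

Single correction: r_c = r_obs / √r_xx = 0.63 / √0.63 = 0.63 / 0.7937 ≈ 0.79.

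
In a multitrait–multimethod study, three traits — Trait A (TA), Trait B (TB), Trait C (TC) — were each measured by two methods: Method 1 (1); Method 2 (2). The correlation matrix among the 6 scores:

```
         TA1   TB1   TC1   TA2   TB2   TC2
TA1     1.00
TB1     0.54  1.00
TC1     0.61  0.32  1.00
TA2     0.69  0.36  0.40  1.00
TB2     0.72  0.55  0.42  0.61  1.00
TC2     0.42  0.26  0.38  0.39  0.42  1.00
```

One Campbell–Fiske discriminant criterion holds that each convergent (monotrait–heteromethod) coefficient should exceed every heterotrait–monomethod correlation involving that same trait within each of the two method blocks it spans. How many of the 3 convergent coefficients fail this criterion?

Each convergent coefficient versus the relevant comparison correlations:
TA (methods 1·2): 0.69 vs {0.54, 0.61, 0.61, 0.39} → pass.
TB (methods 1·2): 0.55 vs {0.54, 0.61, 0.32, 0.42} → fail.
TC (methods 1·2): 0.38 vs {0.61, 0.39, 0.32, 0.42} → fail.
2 of 3 fail.

2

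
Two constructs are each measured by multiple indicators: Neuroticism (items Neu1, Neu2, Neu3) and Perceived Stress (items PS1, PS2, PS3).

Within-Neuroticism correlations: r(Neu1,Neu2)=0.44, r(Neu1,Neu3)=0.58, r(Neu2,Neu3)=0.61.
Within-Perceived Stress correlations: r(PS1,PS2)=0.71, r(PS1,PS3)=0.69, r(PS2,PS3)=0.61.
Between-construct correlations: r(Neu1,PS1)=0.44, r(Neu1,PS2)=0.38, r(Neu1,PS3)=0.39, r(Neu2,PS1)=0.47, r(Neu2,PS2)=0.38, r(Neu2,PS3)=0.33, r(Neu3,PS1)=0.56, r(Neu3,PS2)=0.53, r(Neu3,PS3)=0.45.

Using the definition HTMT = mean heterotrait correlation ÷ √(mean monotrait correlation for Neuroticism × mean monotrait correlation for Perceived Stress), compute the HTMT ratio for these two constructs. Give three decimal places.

0.724

Between-construct mean = 3.93/9 = 0.4367.
Mean within-Neu = 1.63/3 = 0.5433; mean within-PS = 2.01/3 = 0.6700.
Geometric mean = √(0.5433 × 0.6700) = 0.6033.
HTMT = 0.4367 / 0.6033 = 0.724.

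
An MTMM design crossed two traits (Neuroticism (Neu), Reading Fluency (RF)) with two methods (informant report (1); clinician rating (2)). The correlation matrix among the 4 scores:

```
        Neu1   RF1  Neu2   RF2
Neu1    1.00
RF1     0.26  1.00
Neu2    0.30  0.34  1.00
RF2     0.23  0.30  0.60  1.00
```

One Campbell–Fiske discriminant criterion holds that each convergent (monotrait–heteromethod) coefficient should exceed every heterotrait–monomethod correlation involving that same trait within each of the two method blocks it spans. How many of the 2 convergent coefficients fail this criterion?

Convergent coefficients and their comparison sets:
Neu (methods 1·2): 0.30 vs {0.26, 0.60} → fail.
RF (methods 1·2): 0.30 vs {0.26, 0.60} → fail.
2 of 2 fail.

2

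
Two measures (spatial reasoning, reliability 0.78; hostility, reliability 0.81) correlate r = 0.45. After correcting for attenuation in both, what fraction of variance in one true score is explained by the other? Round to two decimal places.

0.32

Disattenuated r = 0.45 / √(0.78 × 0.81) = 0.45 / 0.7949 = 0.5661.
Shared true-score variance = 0.5661² = 0.3205 ≈ 0.32.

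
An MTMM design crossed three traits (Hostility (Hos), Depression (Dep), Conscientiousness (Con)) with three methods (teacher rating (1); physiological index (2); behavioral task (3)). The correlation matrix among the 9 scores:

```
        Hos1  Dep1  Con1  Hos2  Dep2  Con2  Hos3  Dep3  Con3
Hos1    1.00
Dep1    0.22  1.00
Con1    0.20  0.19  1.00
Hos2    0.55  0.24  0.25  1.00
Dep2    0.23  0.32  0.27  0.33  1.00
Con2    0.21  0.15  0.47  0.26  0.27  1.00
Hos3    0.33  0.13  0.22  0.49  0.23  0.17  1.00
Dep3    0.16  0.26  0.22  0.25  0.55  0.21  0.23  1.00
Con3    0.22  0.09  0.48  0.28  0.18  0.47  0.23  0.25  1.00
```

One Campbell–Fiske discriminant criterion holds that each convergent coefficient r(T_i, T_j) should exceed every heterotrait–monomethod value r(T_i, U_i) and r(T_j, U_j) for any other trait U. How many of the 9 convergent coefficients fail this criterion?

Each convergent coefficient versus the relevant comparison correlations:
Hos (methods 1·2): 0.55 vs {0.22, 0.33, 0.20, 0.26} → pass.
Hos (methods 1·3): 0.33 vs {0.22, 0.23, 0.20, 0.23} → pass.
Hos (methods 2·3): 0.49 vs {0.33, 0.23, 0.26, 0.23} → pass.
Dep (methods 1·2): 0.32 vs {0.22, 0.33, 0.19, 0.27} → fail.
Dep (methods 1·3): 0.26 vs {0.22, 0.23, 0.19, 0.25} → pass.
Dep (methods 2·3): 0.55 vs {0.33, 0.23, 0.27, 0.25} → pass.
Con (methods 1·2): 0.47 vs {0.20, 0.26, 0.19, 0.27} → pass.
Con (methods 1·3): 0.48 vs {0.20, 0.23, 0.19, 0.25} → pass.
Con (methods 2·3): 0.47 vs {0.26, 0.23, 0.27, 0.25} → pass.
1 of 9 fail.

1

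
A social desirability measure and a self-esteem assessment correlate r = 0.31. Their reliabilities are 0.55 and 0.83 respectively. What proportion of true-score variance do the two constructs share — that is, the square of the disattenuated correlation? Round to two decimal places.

Disattenuated r = 0.31 / √(0.55 × 0.83) = 0.31 / 0.6756 = 0.4589.
Shared true-score variance = 0.4589² = 0.2106 ≈ 0.21.

0.21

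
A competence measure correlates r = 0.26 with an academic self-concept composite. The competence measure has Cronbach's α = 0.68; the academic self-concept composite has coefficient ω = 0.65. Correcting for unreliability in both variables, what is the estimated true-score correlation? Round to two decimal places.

0.39

r_true = r_obs / √(r_xx · r_yy) = 0.26 / √(0.68 × 0.65) = 0.26 / √0.4420 = 0.26 / 0.6648 ≈ 0.39.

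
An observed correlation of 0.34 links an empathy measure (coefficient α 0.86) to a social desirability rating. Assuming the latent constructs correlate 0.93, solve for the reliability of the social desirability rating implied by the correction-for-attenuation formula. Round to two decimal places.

r_true = r_obs / √(r_xx · r_yy) ⇒ 0.93 = 0.34 / √(0.86 · r_yy).
√(0.86 · r_yy) = 0.34 / 0.93 = 0.3656; 0.86 · r_yy = 0.1337; r_yy = 0.1337 / 0.86 ≈ 0.16.

0.16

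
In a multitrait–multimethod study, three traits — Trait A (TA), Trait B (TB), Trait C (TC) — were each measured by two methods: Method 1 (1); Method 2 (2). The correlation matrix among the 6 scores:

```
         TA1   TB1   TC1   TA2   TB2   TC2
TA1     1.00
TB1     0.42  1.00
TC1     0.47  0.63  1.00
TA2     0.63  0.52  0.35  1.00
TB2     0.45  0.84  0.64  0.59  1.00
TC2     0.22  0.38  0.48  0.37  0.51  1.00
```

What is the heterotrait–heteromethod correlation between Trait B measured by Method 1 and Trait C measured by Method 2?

Different traits and methods: r(TB1, TC2) = 0.38.

0.38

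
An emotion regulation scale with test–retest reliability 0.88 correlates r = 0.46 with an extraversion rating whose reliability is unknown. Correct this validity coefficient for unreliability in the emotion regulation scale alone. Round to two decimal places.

0.49

Single correction: r_c = r_obs / √r_xx = 0.46 / √0.88 = 0.46 / 0.9381 ≈ 0.49.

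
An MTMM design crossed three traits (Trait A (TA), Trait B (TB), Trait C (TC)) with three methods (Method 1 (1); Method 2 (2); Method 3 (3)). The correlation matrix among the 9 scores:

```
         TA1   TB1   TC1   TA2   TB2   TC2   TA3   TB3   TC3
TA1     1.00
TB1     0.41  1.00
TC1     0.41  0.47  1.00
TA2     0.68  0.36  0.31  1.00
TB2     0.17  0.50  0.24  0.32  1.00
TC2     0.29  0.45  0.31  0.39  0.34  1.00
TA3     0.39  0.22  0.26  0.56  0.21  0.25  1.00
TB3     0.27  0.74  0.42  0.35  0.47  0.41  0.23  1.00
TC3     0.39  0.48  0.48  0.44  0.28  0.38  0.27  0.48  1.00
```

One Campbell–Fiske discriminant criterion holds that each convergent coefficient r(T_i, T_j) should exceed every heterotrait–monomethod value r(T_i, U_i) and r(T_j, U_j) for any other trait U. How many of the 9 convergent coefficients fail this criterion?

5

Each convergent coefficient versus the relevant comparison correlations:
TA (methods 1·2): 0.68 vs {0.41, 0.32, 0.41, 0.39} → pass.
TA (methods 1·3): 0.39 vs {0.41, 0.23, 0.41, 0.27} → fail.
TA (methods 2·3): 0.56 vs {0.32, 0.23, 0.39, 0.27} → pass.
TB (methods 1·2): 0.50 vs {0.41, 0.32, 0.47, 0.34} → pass.
TB (methods 1·3): 0.74 vs {0.41, 0.23, 0.47, 0.48} → pass.
TB (methods 2·3): 0.47 vs {0.32, 0.23, 0.34, 0.48} → fail.
TC (methods 1·2): 0.31 vs {0.41, 0.39, 0.47, 0.34} → fail.
TC (methods 1·3): 0.48 vs {0.41, 0.27, 0.47, 0.48} → fail.
TC (methods 2·3): 0.38 vs {0.39, 0.27, 0.34, 0.48} → fail.
5 of 9 fail.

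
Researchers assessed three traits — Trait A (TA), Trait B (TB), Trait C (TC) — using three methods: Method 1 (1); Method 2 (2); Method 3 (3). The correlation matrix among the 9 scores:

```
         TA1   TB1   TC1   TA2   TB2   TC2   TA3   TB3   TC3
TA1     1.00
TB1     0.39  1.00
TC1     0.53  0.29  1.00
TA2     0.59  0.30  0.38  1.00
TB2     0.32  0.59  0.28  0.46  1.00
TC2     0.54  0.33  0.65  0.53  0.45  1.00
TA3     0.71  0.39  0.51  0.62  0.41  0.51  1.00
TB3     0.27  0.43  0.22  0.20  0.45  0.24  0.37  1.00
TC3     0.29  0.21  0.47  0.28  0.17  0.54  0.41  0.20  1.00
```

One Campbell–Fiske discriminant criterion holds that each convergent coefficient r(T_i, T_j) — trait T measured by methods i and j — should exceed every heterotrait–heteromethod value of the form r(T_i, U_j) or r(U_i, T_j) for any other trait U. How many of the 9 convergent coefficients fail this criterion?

Checking each validity diagonal entry against its comparison values:
TA (methods 1·2): 0.59 vs {0.32, 0.30, 0.54, 0.38} → pass.
TA (methods 1·3): 0.71 vs {0.27, 0.39, 0.29, 0.51} → pass.
TA (methods 2·3): 0.62 vs {0.20, 0.41, 0.28, 0.51} → pass.
TB (methods 1·2): 0.59 vs {0.30, 0.32, 0.33, 0.28} → pass.
TB (methods 1·3): 0.43 vs {0.39, 0.27, 0.21, 0.22} → pass.
TB (methods 2·3): 0.45 vs {0.41, 0.20, 0.17, 0.24} → pass.
TC (methods 1·2): 0.65 vs {0.38, 0.54, 0.28, 0.33} → pass.
TC (methods 1·3): 0.47 vs {0.51, 0.29, 0.22, 0.21} → fail.
TC (methods 2·3): 0.54 vs {0.51, 0.28, 0.24, 0.17} → pass.
1 of 9 fail.

1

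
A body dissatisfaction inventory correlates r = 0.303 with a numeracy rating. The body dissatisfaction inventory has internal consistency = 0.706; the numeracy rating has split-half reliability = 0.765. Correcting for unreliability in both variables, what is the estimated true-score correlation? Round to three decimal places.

0.412

r_true = r_obs / √(r_xx · r_yy) = 0.303 / √(0.706 × 0.765) = 0.303 / √0.540090 = 0.303 / 0.7349 ≈ 0.412.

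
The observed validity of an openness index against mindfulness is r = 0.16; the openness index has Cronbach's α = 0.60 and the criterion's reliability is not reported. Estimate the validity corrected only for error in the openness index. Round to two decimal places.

Single correction: r_c = r_obs / √r_xx = 0.16 / √0.60 = 0.16 / 0.7746 ≈ 0.21.

0.21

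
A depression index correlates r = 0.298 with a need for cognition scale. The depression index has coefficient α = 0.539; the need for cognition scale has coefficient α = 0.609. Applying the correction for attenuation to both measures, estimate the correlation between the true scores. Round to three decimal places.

r_true = r_obs / √(r_xx · r_yy) = 0.298 / √(0.539 × 0.609) = 0.298 / √0.328251 = 0.298 / 0.5729 ≈ 0.520.

0.520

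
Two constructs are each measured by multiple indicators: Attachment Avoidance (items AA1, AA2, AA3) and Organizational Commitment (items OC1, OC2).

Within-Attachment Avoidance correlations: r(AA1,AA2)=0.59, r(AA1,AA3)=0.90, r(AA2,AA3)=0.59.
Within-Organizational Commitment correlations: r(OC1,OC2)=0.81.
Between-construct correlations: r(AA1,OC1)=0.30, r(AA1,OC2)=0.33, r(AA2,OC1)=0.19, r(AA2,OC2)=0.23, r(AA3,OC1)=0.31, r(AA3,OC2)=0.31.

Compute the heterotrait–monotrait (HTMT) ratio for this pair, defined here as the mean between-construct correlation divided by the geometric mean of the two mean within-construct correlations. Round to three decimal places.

0.371

Between-construct mean = 1.67/6 = 0.2783.
Mean within-AA = 2.08/3 = 0.6933; mean within-OC = 0.81/1 = 0.8100.
Geometric mean = √(0.6933 × 0.8100) = 0.7494.
HTMT = 0.2783 / 0.7494 = 0.371.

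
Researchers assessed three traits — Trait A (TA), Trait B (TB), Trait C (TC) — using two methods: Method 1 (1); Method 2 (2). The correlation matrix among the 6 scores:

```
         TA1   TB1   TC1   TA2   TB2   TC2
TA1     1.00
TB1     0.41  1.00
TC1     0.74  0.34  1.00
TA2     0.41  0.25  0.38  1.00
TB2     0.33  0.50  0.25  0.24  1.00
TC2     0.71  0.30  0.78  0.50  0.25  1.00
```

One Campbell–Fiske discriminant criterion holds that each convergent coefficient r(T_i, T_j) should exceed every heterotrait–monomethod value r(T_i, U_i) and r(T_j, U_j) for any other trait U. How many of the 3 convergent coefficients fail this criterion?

1

Each convergent coefficient versus the relevant comparison correlations:
TA (methods 1·2): 0.41 vs {0.41, 0.24, 0.74, 0.50} → fail.
TB (methods 1·2): 0.50 vs {0.41, 0.24, 0.34, 0.25} → pass.
TC (methods 1·2): 0.78 vs {0.74, 0.50, 0.34, 0.25} → pass.
1 of 3 fail.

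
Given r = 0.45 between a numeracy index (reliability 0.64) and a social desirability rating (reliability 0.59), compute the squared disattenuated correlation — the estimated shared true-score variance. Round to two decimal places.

Disattenuated r = 0.45 / √(0.64 × 0.59) = 0.45 / 0.6145 = 0.7323.
Shared true-score variance = 0.7323² = 0.5363 ≈ 0.54.

0.54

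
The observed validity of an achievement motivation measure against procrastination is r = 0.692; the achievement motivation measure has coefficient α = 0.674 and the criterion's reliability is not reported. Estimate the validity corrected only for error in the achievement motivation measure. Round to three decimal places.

Single correction: r_c = r_obs / √r_xx = 0.692 / √0.674 = 0.692 / 0.8210 ≈ 0.843.

0.843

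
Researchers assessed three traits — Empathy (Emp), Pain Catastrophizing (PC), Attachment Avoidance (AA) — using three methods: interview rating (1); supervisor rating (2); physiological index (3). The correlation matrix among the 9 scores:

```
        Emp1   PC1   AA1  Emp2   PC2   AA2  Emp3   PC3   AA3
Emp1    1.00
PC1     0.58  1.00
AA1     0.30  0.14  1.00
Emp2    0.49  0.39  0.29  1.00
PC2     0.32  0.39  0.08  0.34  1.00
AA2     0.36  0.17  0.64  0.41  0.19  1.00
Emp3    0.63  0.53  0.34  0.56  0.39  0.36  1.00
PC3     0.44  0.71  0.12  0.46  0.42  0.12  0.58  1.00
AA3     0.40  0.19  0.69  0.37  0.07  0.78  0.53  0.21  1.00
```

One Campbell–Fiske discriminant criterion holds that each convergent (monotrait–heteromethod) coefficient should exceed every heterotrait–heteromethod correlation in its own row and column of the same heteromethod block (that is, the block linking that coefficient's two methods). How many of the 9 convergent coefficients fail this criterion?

2

Each convergent coefficient versus the relevant comparison correlations:
Emp (methods 1·2): 0.49 vs {0.32, 0.39, 0.36, 0.29} → pass.
Emp (methods 1·3): 0.63 vs {0.44, 0.53, 0.40, 0.34} → pass.
Emp (methods 2·3): 0.56 vs {0.46, 0.39, 0.37, 0.36} → pass.
PC (methods 1·2): 0.39 vs {0.39, 0.32, 0.17, 0.08} → fail.
PC (methods 1·3): 0.71 vs {0.53, 0.44, 0.19, 0.12} → pass.
PC (methods 2·3): 0.42 vs {0.39, 0.46, 0.07, 0.12} → fail.
AA (methods 1·2): 0.64 vs {0.29, 0.36, 0.08, 0.17} → pass.
AA (methods 1·3): 0.69 vs {0.34, 0.40, 0.12, 0.19} → pass.
AA (methods 2·3): 0.78 vs {0.36, 0.37, 0.12, 0.07} → pass.
2 of 9 fail.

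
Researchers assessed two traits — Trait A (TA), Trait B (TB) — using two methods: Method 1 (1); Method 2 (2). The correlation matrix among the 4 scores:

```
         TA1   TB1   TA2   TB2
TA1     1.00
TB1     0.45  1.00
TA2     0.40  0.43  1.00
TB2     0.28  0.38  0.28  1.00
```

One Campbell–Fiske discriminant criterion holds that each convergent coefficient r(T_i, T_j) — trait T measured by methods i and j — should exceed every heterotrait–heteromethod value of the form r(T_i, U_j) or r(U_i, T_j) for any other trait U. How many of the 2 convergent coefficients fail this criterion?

Checking each validity diagonal entry against its comparison values:
TA (methods 1·2): 0.40 vs {0.28, 0.43} → fail.
TB (methods 1·2): 0.38 vs {0.43, 0.28} → fail.
2 of 2 fail.

2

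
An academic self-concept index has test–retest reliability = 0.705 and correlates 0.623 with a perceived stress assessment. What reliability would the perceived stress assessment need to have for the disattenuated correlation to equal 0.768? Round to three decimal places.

0.933

r_true = r_obs / √(r_xx · r_yy) ⇒ 0.768 = 0.623 / √(0.705 · r_yy).
√(0.705 · r_yy) = 0.623 / 0.768 = 0.8112; 0.705 · r_yy = 0.6580; r_yy = 0.6580 / 0.705 ≈ 0.933.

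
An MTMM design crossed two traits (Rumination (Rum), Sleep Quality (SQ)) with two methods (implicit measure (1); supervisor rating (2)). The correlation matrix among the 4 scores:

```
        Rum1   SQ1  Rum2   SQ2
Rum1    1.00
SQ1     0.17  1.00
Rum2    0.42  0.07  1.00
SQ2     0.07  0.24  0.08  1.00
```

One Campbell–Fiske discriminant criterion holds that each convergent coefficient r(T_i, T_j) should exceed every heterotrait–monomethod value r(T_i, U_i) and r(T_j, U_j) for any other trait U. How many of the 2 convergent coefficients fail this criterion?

Each convergent coefficient versus the relevant comparison correlations:
Rum (methods 1·2): 0.42 vs {0.17, 0.08} → pass.
SQ (methods 1·2): 0.24 vs {0.17, 0.08} → pass.
0 of 2 fail.

0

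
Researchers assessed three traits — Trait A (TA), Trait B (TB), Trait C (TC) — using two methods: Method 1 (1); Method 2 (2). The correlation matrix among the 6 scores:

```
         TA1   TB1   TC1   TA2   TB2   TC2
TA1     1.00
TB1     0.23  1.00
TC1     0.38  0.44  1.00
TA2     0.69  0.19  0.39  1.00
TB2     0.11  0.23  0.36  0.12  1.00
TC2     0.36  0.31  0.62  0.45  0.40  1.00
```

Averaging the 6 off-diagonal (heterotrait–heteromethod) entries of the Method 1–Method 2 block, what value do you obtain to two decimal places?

0.29

HTHM values (method 1 × method 2): 0.11, 0.36, 0.19, 0.31, 0.39, 0.36; mean = 1.72/6 = 0.29.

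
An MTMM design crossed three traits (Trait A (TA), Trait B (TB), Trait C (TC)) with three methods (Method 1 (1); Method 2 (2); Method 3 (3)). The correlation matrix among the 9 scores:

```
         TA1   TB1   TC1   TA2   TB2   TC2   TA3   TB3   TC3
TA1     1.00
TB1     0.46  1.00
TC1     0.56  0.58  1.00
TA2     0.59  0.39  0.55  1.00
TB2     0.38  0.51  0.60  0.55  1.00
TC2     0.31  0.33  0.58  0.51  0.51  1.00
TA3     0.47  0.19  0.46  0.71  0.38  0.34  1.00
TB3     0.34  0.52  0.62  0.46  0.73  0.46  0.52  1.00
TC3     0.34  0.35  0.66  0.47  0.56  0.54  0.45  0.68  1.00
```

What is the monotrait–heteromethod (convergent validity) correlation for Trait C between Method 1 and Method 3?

Same trait (TC), different methods: r(TC1, TC3) = 0.66.

0.66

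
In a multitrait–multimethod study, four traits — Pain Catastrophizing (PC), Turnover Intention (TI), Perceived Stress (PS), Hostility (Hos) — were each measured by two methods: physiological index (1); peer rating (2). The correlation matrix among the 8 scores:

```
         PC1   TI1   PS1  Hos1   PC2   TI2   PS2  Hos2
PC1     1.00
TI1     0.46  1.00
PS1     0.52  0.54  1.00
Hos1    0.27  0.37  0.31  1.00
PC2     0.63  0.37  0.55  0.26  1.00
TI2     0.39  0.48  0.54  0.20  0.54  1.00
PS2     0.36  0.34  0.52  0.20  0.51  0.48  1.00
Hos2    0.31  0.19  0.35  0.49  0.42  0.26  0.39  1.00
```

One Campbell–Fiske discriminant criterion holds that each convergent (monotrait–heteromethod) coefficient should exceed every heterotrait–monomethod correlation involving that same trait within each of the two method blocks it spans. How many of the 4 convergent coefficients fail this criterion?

2

Convergent coefficients and their comparison sets:
PC (methods 1·2): 0.63 vs {0.46, 0.54, 0.52, 0.51, 0.27, 0.42} → pass.
TI (methods 1·2): 0.48 vs {0.46, 0.54, 0.54, 0.48, 0.37, 0.26} → fail.
PS (methods 1·2): 0.52 vs {0.52, 0.51, 0.54, 0.48, 0.31, 0.39} → fail.
Hos (methods 1·2): 0.49 vs {0.27, 0.42, 0.37, 0.26, 0.31, 0.39} → pass.
2 of 4 fail.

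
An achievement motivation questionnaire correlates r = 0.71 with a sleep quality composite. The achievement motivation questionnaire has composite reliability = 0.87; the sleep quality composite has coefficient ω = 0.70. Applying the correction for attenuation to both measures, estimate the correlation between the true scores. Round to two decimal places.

r_true = r_obs / √(r_xx · r_yy) = 0.71 / √(0.87 × 0.70) = 0.71 / √0.6090 = 0.71 / 0.7804 ≈ 0.91.

0.91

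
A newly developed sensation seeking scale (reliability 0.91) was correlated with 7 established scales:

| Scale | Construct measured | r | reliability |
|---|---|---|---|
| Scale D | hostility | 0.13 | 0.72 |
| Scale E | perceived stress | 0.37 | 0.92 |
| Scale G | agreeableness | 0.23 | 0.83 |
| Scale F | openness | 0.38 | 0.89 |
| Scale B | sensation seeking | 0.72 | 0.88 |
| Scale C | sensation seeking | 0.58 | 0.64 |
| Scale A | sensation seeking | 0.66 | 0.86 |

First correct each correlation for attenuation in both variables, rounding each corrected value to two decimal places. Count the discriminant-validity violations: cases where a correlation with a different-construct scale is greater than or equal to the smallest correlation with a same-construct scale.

0

Disattenuated r (r / √(r_scale · r_new)):
  Scale D (disc): 0.13 / √(0.72·0.91) = 0.16
  Scale E (disc): 0.37 / √(0.92·0.91) = 0.40
  Scale G (disc): 0.23 / √(0.83·0.91) = 0.26
  Scale F (disc): 0.38 / √(0.89·0.91) = 0.42
  Scale B (conv): 0.72 / √(0.88·0.91) = 0.80
  Scale C (conv): 0.58 / √(0.64·0.91) = 0.76
  Scale A (conv): 0.66 / √(0.86·0.91) = 0.75
Smallest convergent = 0.75. Discriminant values: 0.16, 0.40, 0.26, 0.42; count ≥ 0.75 → 0.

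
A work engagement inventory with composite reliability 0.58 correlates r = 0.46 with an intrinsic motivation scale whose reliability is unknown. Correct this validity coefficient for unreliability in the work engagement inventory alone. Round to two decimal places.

Single correction: r_c = r_obs / √r_xx = 0.46 / √0.58 = 0.46 / 0.7616 ≈ 0.60.

0.60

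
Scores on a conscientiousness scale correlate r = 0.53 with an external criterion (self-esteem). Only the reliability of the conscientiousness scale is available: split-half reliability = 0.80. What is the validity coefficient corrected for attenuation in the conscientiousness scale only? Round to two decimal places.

Single correction: r_c = r_obs / √r_xx = 0.53 / √0.80 = 0.53 / 0.8944 ≈ 0.59.

0.59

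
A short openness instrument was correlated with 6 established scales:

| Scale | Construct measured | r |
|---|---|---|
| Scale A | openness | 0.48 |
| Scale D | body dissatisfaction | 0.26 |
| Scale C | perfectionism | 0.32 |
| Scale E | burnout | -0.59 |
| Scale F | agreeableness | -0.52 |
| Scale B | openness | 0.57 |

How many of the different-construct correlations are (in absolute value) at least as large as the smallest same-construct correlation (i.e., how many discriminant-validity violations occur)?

Convergent (same construct = openness): Scale A, Scale B.
Smallest convergent = 0.48. Discriminant |r|: 0.26, 0.32, 0.59, 0.52; count ≥ 0.48 → 2.

2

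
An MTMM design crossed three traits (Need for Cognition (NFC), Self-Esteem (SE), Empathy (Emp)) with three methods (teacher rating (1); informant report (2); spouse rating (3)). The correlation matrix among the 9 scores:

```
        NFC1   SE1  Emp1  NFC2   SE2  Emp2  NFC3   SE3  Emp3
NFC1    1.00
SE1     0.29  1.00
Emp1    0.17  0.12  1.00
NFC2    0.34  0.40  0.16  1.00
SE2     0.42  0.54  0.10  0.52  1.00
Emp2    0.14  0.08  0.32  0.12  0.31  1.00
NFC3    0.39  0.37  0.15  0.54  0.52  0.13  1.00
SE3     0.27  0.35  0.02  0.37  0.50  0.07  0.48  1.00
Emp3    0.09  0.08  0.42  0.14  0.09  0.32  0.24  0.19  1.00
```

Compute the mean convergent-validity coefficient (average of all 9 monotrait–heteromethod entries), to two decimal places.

Convergent values: 0.34, 0.39, 0.54, 0.54, 0.35, 0.50, 0.32, 0.42, 0.32; mean = 3.72/9 = 0.41.

0.41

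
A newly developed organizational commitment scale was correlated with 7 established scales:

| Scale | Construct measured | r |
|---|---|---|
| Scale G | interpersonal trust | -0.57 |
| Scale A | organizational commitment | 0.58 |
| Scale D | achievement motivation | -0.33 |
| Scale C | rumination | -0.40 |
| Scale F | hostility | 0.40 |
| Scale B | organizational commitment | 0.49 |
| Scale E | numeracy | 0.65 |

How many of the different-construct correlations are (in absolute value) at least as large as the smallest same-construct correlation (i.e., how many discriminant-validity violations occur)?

Convergent (same construct = organizational commitment): Scale A, Scale B.
Smallest convergent = 0.49. Discriminant |r|: 0.57, 0.33, 0.40, 0.40, 0.65; count ≥ 0.49 → 2.

2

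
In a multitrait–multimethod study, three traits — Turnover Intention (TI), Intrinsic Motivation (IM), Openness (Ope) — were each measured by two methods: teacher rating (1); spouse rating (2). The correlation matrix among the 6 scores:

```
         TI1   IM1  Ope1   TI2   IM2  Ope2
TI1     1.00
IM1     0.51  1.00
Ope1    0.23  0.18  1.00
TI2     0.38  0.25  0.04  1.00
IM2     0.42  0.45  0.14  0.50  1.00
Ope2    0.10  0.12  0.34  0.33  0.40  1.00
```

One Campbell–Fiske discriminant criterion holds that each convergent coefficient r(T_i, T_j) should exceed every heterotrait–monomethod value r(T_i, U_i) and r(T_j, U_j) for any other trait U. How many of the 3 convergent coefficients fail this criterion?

3

Checking each validity diagonal entry against its comparison values:
TI (methods 1·2): 0.38 vs {0.51, 0.50, 0.23, 0.33} → fail.
IM (methods 1·2): 0.45 vs {0.51, 0.50, 0.18, 0.40} → fail.
Ope (methods 1·2): 0.34 vs {0.23, 0.33, 0.18, 0.40} → fail.
3 of 3 fail.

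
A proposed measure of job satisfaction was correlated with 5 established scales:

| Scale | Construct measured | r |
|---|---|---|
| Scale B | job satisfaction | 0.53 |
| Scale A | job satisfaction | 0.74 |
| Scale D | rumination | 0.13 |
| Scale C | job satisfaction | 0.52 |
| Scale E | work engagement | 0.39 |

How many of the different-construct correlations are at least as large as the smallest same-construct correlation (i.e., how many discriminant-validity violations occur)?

Convergent (same construct = job satisfaction): Scale B, Scale A, Scale C.
Smallest convergent = 0.52. Discriminant values: 0.13, 0.39; count ≥ 0.52 → 0.

0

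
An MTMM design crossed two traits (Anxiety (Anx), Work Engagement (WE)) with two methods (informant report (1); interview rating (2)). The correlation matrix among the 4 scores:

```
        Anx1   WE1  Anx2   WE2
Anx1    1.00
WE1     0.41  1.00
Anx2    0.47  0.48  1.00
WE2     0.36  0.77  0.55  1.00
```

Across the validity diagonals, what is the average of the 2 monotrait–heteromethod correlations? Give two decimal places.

Convergent values: 0.47, 0.77; mean = 1.24/2 = 0.62.

0.62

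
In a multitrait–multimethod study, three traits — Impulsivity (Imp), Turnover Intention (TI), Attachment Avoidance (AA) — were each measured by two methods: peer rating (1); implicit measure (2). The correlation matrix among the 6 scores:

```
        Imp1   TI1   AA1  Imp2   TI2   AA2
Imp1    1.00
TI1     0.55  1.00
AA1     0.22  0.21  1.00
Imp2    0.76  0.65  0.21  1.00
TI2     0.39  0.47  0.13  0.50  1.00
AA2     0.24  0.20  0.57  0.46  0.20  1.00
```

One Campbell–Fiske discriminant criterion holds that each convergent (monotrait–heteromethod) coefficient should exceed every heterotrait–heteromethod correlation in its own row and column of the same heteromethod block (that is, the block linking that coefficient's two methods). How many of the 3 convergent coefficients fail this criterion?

1

Each convergent coefficient versus the relevant comparison correlations:
Imp (methods 1·2): 0.76 vs {0.39, 0.65, 0.24, 0.21} → pass.
TI (methods 1·2): 0.47 vs {0.65, 0.39, 0.20, 0.13} → fail.
AA (methods 1·2): 0.57 vs {0.21, 0.24, 0.13, 0.20} → pass.
1 of 3 fail.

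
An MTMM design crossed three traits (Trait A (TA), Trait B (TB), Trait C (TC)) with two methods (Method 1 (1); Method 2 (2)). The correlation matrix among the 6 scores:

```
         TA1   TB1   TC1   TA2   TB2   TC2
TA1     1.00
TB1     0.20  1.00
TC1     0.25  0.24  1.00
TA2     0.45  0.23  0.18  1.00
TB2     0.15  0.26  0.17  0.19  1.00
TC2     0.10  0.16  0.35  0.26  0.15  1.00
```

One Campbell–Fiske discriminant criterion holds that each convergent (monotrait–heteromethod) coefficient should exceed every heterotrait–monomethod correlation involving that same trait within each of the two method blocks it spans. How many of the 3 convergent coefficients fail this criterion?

0

Convergent coefficients and their comparison sets:
TA (methods 1·2): 0.45 vs {0.20, 0.19, 0.25, 0.26} → pass.
TB (methods 1·2): 0.26 vs {0.20, 0.19, 0.24, 0.15} → pass.
TC (methods 1·2): 0.35 vs {0.25, 0.26, 0.24, 0.15} → pass.
0 of 3 fail.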